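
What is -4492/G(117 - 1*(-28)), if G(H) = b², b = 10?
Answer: -1123/25 ≈ -44.920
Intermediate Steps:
G(H) = 100 (G(H) = 10² = 100)
-4492/G(117 - 1*(-28)) = -4492/100 = -4492*1/100 = -1123/25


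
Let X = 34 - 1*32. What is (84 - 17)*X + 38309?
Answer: 38443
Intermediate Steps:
X = 2 (X = 34 - 32 = 2)
(84 - 17)*X + 38309 = (84 - 17)*2 + 38309 = 67*2 + 38309 = 134 + 38309 = 38443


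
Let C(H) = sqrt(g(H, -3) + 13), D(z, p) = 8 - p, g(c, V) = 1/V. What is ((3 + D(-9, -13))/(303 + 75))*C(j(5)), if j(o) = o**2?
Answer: 4*sqrt(114)/189 ≈ 0.22597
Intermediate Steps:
C(H) = sqrt(114)/3 (C(H) = sqrt(1/(-3) + 13) = sqrt(-1/3 + 13) = sqrt(38/3) = sqrt(114)/3)
((3 + D(-9, -13))/(303 + 75))*C(j(5)) = ((3 + (8 - 1*(-13)))/(303 + 75))*(sqrt(114)/3) = ((3 + (8 + 13))/378)*(sqrt(114)/3) = ((3 + 21)*(1/378))*(sqrt(114)/3) = (24*(1/378))*(sqrt(114)/3) = 4*(sqrt(114)/3)/63 = 4*sqrt(114)/189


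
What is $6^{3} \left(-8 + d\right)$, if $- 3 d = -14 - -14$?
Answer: $-1728$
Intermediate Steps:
$d = 0$ ($d = - \frac{-14 - -14}{3} = - \frac{-14 + 14}{3} = \left(- \frac{1}{3}\right) 0 = 0$)
$6^{3} \left(-8 + d\right) = 6^{3} \left(-8 + 0\right) = 216 \left(-8\right) = -1728$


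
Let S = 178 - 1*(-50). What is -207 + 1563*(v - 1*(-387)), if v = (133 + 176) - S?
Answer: 731277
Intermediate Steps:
S = 228 (S = 178 + 50 = 228)
v = 81 (v = (133 + 176) - 1*228 = 309 - 228 = 81)
-207 + 1563*(v - 1*(-387)) = -207 + 1563*(81 - 1*(-387)) = -207 + 1563*(81 + 387) = -207 + 1563*468 = -207 + 731484 = 731277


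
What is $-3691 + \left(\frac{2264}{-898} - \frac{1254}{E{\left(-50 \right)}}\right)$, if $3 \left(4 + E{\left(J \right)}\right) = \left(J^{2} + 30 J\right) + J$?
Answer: $- \frac{778629948}{210581} \approx -3697.5$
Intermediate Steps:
$E{\left(J \right)} = -4 + \frac{J^{2}}{3} + \frac{31 J}{3}$ ($E{\left(J \right)} = -4 + \frac{\left(J^{2} + 30 J\right) + J}{3} = -4 + \frac{J^{2} + 31 J}{3} = -4 + \left(\frac{J^{2}}{3} + \frac{31 J}{3}\right) = -4 + \frac{J^{2}}{3} + \frac{31 J}{3}$)
$-3691 + \left(\frac{2264}{-898} - \frac{1254}{E{\left(-50 \right)}}\right) = -3691 + \left(\frac{2264}{-898} - \frac{1254}{-4 + \frac{\left(-50\right)^{2}}{3} + \frac{31}{3} \left(-50\right)}\right) = -3691 + \left(2264 \left(- \frac{1}{898}\right) - \frac{1254}{-4 + \frac{1}{3} \cdot 2500 - \frac{1550}{3}}\right) = -3691 - \left(\frac{1132}{449} + \frac{1254}{-4 + \frac{2500}{3} - \frac{1550}{3}}\right) = -3691 - \left(\frac{1132}{449} + \frac{1254}{\frac{938}{3}}\right) = -3691 - \frac{1375477}{210581} = - \frac{778629948}{210581}$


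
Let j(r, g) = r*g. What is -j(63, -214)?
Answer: 13482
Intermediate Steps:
j(r, g) = g*r
-j(63, -214) = -(-214)*63 = -1*(-13482) = 13482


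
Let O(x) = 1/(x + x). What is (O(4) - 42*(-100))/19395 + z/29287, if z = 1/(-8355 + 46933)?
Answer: 18981774279323/87652512875880 ≈ 0.21656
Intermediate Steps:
O(x) = 1/(2*x)
z = 1/38578 ≈ 2.5922e-5
(O(4) - 42*(-100))/19395 + z/29287 = ((½)/4 - 42*(-100))/19395 + (1/38578)/29287 = ((½)*(¼) + 4200)*(1/19395) + (1/38578)*(1/29287) = (⅛ + 4200)*(1/19395) + 1/1129833886 = (33601/8)*(1/19395) + 1/1129833886 = 33601/155160 + 1/1129833886 = 18981774279323/87652512875880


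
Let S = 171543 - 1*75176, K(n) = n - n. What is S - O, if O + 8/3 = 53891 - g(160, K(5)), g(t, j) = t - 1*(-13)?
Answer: 127955/3 ≈ 42652.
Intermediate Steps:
K(n) = 0
g(t, j) = 13 + t (g(t, j) = t + 13 = 13 + t)
S = 96367 (S = 171543 - 75176 = 96367)
O = 161146/3 (O = -8/3 + (53891 - (13 + 160)) = -8/3 + (53891 - 1*173) = -8/3 + (53891 - 173) = -8/3 + 53718 = 161146/3 ≈ 53715.)
S - O = 96367 - 1*161146/3 = 96367 - 161146/3 = 127955/3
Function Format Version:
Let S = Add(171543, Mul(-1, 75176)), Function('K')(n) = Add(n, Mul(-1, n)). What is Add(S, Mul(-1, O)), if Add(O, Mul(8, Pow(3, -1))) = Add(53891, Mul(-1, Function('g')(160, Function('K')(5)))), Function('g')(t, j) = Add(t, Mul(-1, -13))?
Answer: Rational(127955, 3) ≈ 42652.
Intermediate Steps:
Function('K')(n) = 0
Function('g')(t, j) = Add(13, t) (Function('g')(t, j) = Add(t, 13) = Add(13, t))
S = 96367 (S = Add(171543, -75176) = 96367)
O = Rational(161146, 3) (O = Add(Rational(-8, 3), Add(53891, Mul(-1, Add(13, 160)))) = Add(Rational(-8, 3), Add(53891, Mul(-1, 173))) = Add(Rational(-8, 3), Add(53891, -173)) = Add(Rational(-8, 3), 53718) = Rational(161146, 3) ≈ 53715.)
Add(S, Mul(-1, O)) = Add(96367, Mul(-1, Rational(161146, 3))) = Add(96367, Rational(-161146, 3)) = Rational(127955, 3)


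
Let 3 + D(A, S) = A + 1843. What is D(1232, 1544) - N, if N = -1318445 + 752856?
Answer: 568661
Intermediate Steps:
N = -565589
D(A, S) = 1840 + A (D(A, S) = -3 + (A + 1843) = -3 + (1843 + A) = 1840 + A)
D(1232, 1544) - N = (1840 + 1232) - 1*(-565589) = 3072 + 565589 = 568661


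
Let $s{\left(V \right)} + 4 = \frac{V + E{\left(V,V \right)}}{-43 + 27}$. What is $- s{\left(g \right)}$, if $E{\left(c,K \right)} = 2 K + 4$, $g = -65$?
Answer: $- \frac{127}{16} \approx -7.9375$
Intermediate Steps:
$E{\left(c,K \right)} = 4 + 2 K$
$s{\left(V \right)} = - \frac{17}{4} - \frac{3 V}{16}$ ($s{\left(V \right)} = -4 + \frac{V + \left(4 + 2 V\right)}{-43 + 27} = -4 + \frac{4 + 3 V}{-16} = -4 + \left(4 + 3 V\right) \left(- \frac{1}{16}\right) = -4 - \left(\frac{1}{4} + \frac{3 V}{16}\right) = - \frac{17}{4} - \frac{3 V}{16}$)
$- s{\left(g \right)} = - (- \frac{17}{4} - - \frac{195}{16}) = - (- \frac{17}{4} + \frac{195}{16}) = \left(-1\right) \frac{127}{16} = - \frac{127}{16}$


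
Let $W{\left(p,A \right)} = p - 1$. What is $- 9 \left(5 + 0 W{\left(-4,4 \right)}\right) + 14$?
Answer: $-31$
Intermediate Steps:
$W{\left(p,A \right)} = -1 + p$
$- 9 \left(5 + 0 W{\left(-4,4 \right)}\right) + 14 = - 9 \left(5 + 0 \left(-1 - 4\right)\right) + 14 = - 9 \left(5 + 0 \left(-5\right)\right) + 14 = - 9 \left(5 + 0\right) + 14 = \left(-9\right) 5 + 14 = -45 + 14 = -31$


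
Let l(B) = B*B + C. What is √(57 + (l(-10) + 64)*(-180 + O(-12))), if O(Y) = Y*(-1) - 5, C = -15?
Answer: 2*I*√6430 ≈ 160.37*I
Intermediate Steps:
l(B) = -15 + B² (l(B) = B*B - 15 = B² - 15 = -15 + B²)
O(Y) = -5 - Y (O(Y) = -Y - 5 = -5 - Y)
√(57 + (l(-10) + 64)*(-180 + O(-12))) = √(57 + ((-15 + (-10)²) + 64)*(-180 + (-5 - 1*(-12)))) = √(57 + ((-15 + 100) + 64)*(-180 + (-5 + 12))) = √(57 + (85 + 64)*(-180 + 7)) = √(57 + 149*(-173)) = √(57 - 25777) = √(-25720) = 2*I*√6430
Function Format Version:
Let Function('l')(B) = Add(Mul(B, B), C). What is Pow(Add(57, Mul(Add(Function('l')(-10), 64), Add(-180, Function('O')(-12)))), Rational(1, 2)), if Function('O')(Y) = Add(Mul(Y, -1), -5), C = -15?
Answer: Mul(2, I, Pow(6430, Rational(1, 2))) ≈ Mul(160.37, I)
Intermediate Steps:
Function('l')(B) = Add(-15, Pow(B, 2)) (Function('l')(B) = Add(Mul(B, B), -15) = Add(Pow(B, 2), -15) = Add(-15, Pow(B, 2)))
Function('O')(Y) = Add(-5, Mul(-1, Y)) (Function('O')(Y) = Add(Mul(-1, Y), -5) = Add(-5, Mul(-1, Y)))
Pow(Add(57, Mul(Add(Function('l')(-10), 64), Add(-180, Function('O')(-12)))), Rational(1, 2)) = Pow(Add(57, Mul(Add(Add(-15, Pow(-10, 2)), 64), Add(-180, Add(-5, Mul(-1, -12))))), Rational(1, 2)) = Pow(Add(57, Mul(Add(Add(-15, 100), 64), Add(-180, Add(-5, 12)))), Rational(1, 2)) = Pow(Add(57, Mul(Add(85, 64), Add(-180, 7))), Rational(1, 2)) = Pow(Add(57, Mul(149, -173)), Rational(1, 2)) = Pow(Add(57, -25777), Rational(1, 2)) = Pow(-25720, Rational(1, 2)) = Mul(2, I, Pow(6430, Rational(1, 2)))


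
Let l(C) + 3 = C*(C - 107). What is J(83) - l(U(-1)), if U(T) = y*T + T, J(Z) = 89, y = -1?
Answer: 92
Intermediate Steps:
U(T) = 0 (U(T) = -T + T = 0)
l(C) = -3 + C*(-107 + C) (l(C) = -3 + C*(C - 107) = -3 + C*(-107 + C))
J(83) - l(U(-1)) = 89 - (-3 + 0² - 107*0) = 89 - (-3 + 0 + 0) = 89 - 1*(-3) = 89 + 3 = 92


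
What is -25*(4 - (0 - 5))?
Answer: -225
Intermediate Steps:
-25*(4 - (0 - 5)) = -25*(4 - 1*(-5)) = -25*(4 + 5) = -25*9 = -225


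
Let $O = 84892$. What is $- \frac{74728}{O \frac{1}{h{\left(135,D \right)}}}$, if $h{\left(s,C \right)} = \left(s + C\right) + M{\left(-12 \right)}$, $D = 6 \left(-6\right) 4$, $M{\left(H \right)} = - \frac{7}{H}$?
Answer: $\frac{943441}{127338} \approx 7.409$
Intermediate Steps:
$D = -144$ ($D = \left(-36\right) 4 = -144$)
$h{\left(s,C \right)} = \frac{7}{12} + C + s$ ($h{\left(s,C \right)} = \left(s + C\right) - \frac{7}{-12} = \left(C + s\right) - - \frac{7}{12} = \left(C + s\right) + \frac{7}{12} = \frac{7}{12} + C + s$)
$- \frac{74728}{O \frac{1}{h{\left(135,D \right)}}} = - \frac{74728}{84892 \frac{1}{\frac{7}{12} - 144 + 135}} = - \frac{74728}{84892 \frac{1}{- \frac{101}{12}}} = - \frac{74728}{84892 \left(- \frac{12}{101}\right)} = - \frac{74728}{- \frac{1018704}{101}} = \left(-74728\right) \left(- \frac{101}{1018704}\right) = \frac{943441}{127338}$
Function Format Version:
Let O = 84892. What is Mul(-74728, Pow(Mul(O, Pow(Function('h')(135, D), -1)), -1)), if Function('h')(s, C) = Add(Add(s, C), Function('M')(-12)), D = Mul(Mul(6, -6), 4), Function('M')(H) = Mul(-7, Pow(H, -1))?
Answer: Rational(943441, 127338) ≈ 7.4090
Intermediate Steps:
D = -144 (D = Mul(-36, 4) = -144)
Function('h')(s, C) = Add(Rational(7, 12), C, s) (Function('h')(s, C) = Add(Add(s, C), Mul(-7, Pow(-12, -1))) = Add(Add(C, s), Mul(-7, Rational(-1, 12))) = Add(Add(C, s), Rational(7, 12)) = Add(Rational(7, 12), C, s))
Mul(-74728, Pow(Mul(O, Pow(Function('h')(135, D), -1)), -1)) = Mul(-74728, Pow(Mul(84892, Pow(Add(Rational(7, 12), -144, 135), -1)), -1)) = Mul(-74728, Pow(Mul(84892, Pow(Rational(-101, 12), -1)), -1)) = Mul(-74728, Pow(Mul(84892, Rational(-12, 101)), -1)) = Mul(-74728, Pow(Rational(-1018704, 101), -1)) = Mul(-74728, Rational(-101, 1018704)) = Rational(943441, 127338)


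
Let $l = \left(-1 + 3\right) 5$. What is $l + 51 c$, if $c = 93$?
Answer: $4753$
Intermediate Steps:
$l = 10$ ($l = 2 \cdot 5 = 10$)
$l + 51 c = 10 + 51 \cdot 93 = 10 + 4743 = 4753$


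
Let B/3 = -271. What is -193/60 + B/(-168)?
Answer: 1363/840 ≈ 1.6226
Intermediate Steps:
B = -813 (B = 3*(-271) = -813)
-193/60 + B/(-168) = -193/60 - 813/(-168) = -193*1/60 - 813*(-1/168) = -193/60 + 271/56 = 1363/840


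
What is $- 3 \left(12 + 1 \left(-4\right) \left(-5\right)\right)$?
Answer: $-96$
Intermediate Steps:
$- 3 \left(12 + 1 \left(-4\right) \left(-5\right)\right) = - 3 \left(12 - -20\right) = - 3 \left(12 + 20\right) = \left(-3\right) 32 = -96$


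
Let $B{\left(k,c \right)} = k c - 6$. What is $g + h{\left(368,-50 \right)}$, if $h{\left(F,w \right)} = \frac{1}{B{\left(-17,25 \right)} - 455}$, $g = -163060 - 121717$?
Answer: $- \frac{252312423}{886} \approx -2.8478 \cdot 10^{5}$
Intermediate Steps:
$g = -284777$ ($g = -163060 - 121717 = -284777$)
$B{\left(k,c \right)} = -6 + c k$ ($B{\left(k,c \right)} = c k - 6 = -6 + c k$)
$h{\left(F,w \right)} = - \frac{1}{886}$ ($h{\left(F,w \right)} = \frac{1}{\left(-6 + 25 \left(-17\right)\right) - 455} = \frac{1}{\left(-6 - 425\right) - 455} = \frac{1}{-431 - 455} = \frac{1}{-886} = - \frac{1}{886}$)
$g + h{\left(368,-50 \right)} = -284777 - \frac{1}{886} = - \frac{252312423}{886}$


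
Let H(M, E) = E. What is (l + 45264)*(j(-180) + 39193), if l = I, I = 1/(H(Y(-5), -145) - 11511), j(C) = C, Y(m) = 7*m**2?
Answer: 20583148900379/11656 ≈ 1.7659e+9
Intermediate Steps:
I = -1/11656 (I = 1/(-145 - 11511) = 1/(-11656) = -1/11656 ≈ -8.5793e-5)
l = -1/11656 ≈ -8.5793e-5
(l + 45264)*(j(-180) + 39193) = (-1/11656 + 45264)*(-180 + 39193) = (527597183/11656)*39013 = 20583148900379/11656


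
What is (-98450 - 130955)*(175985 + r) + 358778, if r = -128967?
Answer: -10785805512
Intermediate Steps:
(-98450 - 130955)*(175985 + r) + 358778 = (-98450 - 130955)*(175985 - 128967) + 358778 = -229405*47018 + 358778 = -10786164290 + 358778 = -10785805512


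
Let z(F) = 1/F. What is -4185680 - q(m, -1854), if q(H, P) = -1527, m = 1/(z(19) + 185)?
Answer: -4184153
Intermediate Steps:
m = 19/3516 (m = 1/(1/19 + 185) = 1/(3516/19) = 19/3516 ≈ 0.0054039)
-4185680 - q(m, -1854) = -4185680 - 1*(-1527) = -4185680 + 1527 = -4184153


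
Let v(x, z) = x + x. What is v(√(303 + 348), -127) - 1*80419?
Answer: -80419 + 2*√651 ≈ -80368.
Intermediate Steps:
v(x, z) = 2*x
v(√(303 + 348), -127) - 1*80419 = 2*√(303 + 348) - 1*80419 = 2*√651 - 80419 = -80419 + 2*√651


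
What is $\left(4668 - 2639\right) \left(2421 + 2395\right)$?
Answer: $9771664$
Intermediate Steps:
$\left(4668 - 2639\right) \left(2421 + 2395\right) = 2029 \cdot 4816 = 9771664$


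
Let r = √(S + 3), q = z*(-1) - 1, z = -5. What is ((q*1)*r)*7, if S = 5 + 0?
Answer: 56*√2 ≈ 79.196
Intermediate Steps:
S = 5
q = 4 (q = -5*(-1) - 1 = 5 - 1 = 4)
r = 2*√2 (r = √(5 + 3) = √8 = 2*√2 ≈ 2.8284)
((q*1)*r)*7 = ((4*1)*(2*√2))*7 = (4*(2*√2))*7 = (8*√2)*7 = 56*√2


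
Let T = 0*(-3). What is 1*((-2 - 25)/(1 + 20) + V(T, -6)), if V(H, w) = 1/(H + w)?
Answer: -61/42 ≈ -1.4524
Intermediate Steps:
T = 0
1*((-2 - 25)/(1 + 20) + V(T, -6)) = 1*((-2 - 25)/(1 + 20) + 1/(0 - 6)) = 1*(-27/21 + 1/(-6)) = 1*(-27*1/21 - ⅙) = 1*(-9/7 - ⅙) = 1*(-61/42) = -61/42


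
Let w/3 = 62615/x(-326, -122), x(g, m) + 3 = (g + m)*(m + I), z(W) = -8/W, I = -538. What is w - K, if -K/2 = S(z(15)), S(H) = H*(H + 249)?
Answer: -651464657/2463975 ≈ -264.40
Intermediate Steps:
x(g, m) = -3 + (-538 + m)*(g + m) (x(g, m) = -3 + (g + m)*(m - 538) = -3 + (g + m)*(-538 + m) = -3 + (-538 + m)*(g + m))
S(H) = H*(249 + H)
K = 59632/225 (K = -2*(-8/15)*(249 - 8/15) = -2*(-8*1/15)*(249 - 8*1/15) = -(-16)*(249 - 8/15)/15 = -(-16)*3727/(15*15) = -2*(-29816/225) = 59632/225 ≈ 265.03)
w = 62615/98559 (w = 3*(62615/(-3 + (-122)**2 - 538*(-326) - 538*(-122) - 326*(-122))) = 3*(62615/(-3 + 14884 + 175388 + 65636 + 39772)) = 3*(62615/295677) = 62615/98559 ≈ 0.63530)
w - K = 62615/98559 - 1*59632/225 = 62615/98559 - 59632/225 = -651464657/2463975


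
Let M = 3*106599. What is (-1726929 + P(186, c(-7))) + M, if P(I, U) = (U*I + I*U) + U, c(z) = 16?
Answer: -1401164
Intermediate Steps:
P(I, U) = U + 2*I*U (P(I, U) = (I*U + I*U) + U = 2*I*U + U = U + 2*I*U)
M = 319797
(-1726929 + P(186, c(-7))) + M = (-1726929 + 16*(1 + 2*186)) + 319797 = (-1726929 + 16*(1 + 372)) + 319797 = (-1726929 + 16*373) + 319797 = (-1726929 + 5968) + 319797 = -1720961 + 319797 = -1401164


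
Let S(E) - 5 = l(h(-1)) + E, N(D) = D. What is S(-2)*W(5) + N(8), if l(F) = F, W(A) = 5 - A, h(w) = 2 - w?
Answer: 8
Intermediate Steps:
S(E) = 8 + E (S(E) = 5 + ((2 - 1*(-1)) + E) = 5 + ((2 + 1) + E) = 5 + (3 + E) = 8 + E)
S(-2)*W(5) + N(8) = (8 - 2)*(5 - 1*5) + 8 = 6*(5 - 5) + 8 = 6*0 + 8 = 0 + 8 = 8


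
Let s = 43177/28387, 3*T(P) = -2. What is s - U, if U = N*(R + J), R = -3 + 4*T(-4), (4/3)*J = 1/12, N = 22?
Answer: 85033381/681288 ≈ 124.81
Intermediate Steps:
J = 1/16 (J = (3/4)/12 = (3/4)*(1/12) = 1/16 ≈ 0.062500)
T(P) = -2/3 (T(P) = (1/3)*(-2) = -2/3)
R = -17/3 (R = -3 + 4*(-2/3) = -3 - 8/3 = -17/3 ≈ -5.6667)
s = 43177/28387 (s = 43177*(1/28387) = 43177/28387 ≈ 1.5210)
U = -2959/24 (U = 22*(-17/3 + 1/16) = 22*(-269/48) = -2959/24 ≈ -123.29)
s - U = 43177/28387 - 1*(-2959/24) = 43177/28387 + 2959/24 = 85033381/681288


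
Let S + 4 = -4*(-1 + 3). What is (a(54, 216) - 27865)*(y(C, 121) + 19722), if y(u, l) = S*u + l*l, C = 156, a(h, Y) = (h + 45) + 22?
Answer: -901430304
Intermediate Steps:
a(h, Y) = 67 + h (a(h, Y) = (45 + h) + 22 = 67 + h)
S = -12 (S = -4 - 4*(-1 + 3) = -4 - 4*2 = -4 - 8 = -12)
y(u, l) = l² - 12*u (y(u, l) = -12*u + l*l = -12*u + l² = l² - 12*u)
(a(54, 216) - 27865)*(y(C, 121) + 19722) = ((67 + 54) - 27865)*((121² - 12*156) + 19722) = (121 - 27865)*((14641 - 1872) + 19722) = -27744*(12769 + 19722) = -27744*32491 = -901430304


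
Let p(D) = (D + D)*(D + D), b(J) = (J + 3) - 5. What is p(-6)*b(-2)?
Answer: -576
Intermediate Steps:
b(J) = -2 + J (b(J) = (3 + J) - 5 = -2 + J)
p(D) = 4*D² (p(D) = (2*D)*(2*D) = 4*D²)
p(-6)*b(-2) = (4*(-6)²)*(-2 - 2) = (4*36)*(-4) = 144*(-4) = -576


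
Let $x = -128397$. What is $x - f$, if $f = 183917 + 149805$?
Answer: $-462119$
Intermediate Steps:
$f = 333722$
$x - f = -128397 - 333722 = -462119$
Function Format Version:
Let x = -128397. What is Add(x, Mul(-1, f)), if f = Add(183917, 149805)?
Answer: -462119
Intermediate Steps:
f = 333722
Add(x, Mul(-1, f)) = Add(-128397, Mul(-1, 333722)) = Add(-128397, -333722) = -462119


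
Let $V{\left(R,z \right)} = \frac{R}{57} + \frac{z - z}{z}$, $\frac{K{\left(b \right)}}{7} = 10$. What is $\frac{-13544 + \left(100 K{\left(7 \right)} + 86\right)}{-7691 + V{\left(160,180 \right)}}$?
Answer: $\frac{368106}{438227} \approx 0.83999$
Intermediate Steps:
$K{\left(b \right)} = 70$ ($K{\left(b \right)} = 7 \cdot 10 = 70$)
$V{\left(R,z \right)} = \frac{R}{57}$ ($V{\left(R,z \right)} = R \frac{1}{57} + \frac{0}{z} = \frac{R}{57} + 0 = \frac{R}{57}$)
$\frac{-13544 + \left(100 K{\left(7 \right)} + 86\right)}{-7691 + V{\left(160,180 \right)}} = \frac{-13544 + \left(100 \cdot 70 + 86\right)}{-7691 + \frac{1}{57} \cdot 160} = \frac{-13544 + \left(7000 + 86\right)}{-7691 + \frac{160}{57}} = \frac{-13544 + 7086}{- \frac{438227}{57}} = \left(-6458\right) \left(- \frac{57}{438227}\right) = \frac{368106}{438227}$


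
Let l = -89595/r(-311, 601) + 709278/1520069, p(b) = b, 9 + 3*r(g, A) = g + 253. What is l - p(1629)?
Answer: 242714376924/101844623 ≈ 2383.2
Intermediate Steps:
r(g, A) = 244/3 + g/3 (r(g, A) = -3 + (g + 253)/3 = -3 + (253 + g)/3 = -3 + (253/3 + g/3) = 244/3 + g/3)
l = 408619267791/101844623 (l = -89595/(244/3 + (⅓)*(-311)) + 709278/1520069 = -89595/(244/3 - 311/3) + 709278*(1/1520069) = -89595/(-67/3) + 709278/1520069 = -89595*(-3/67) + 709278/1520069 = 268785/67 + 709278/1520069 = 408619267791/101844623 ≈ 4012.2)
l - p(1629) = 408619267791/101844623 - 1*1629 = 408619267791/101844623 - 1629 = 242714376924/101844623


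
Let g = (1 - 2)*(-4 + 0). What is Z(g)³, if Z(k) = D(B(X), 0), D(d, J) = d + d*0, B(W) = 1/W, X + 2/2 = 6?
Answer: 1/125 ≈ 0.0080000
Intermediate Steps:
X = 5 (X = -1 + 6 = 5)
B(W) = 1/W
D(d, J) = d (D(d, J) = d + 0 = d)
g = 4 (g = -1*(-4) = 4)
Z(k) = ⅕ (Z(k) = 1/5 = ⅕)
Z(g)³ = (⅕)³ = 1/125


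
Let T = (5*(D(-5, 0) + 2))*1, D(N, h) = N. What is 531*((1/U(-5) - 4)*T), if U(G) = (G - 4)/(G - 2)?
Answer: 25665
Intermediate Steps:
U(G) = (-4 + G)/(-2 + G)
T = -15 (T = (5*(-5 + 2))*1 = (5*(-3))*1 = -15*1 = -15)
531*((1/U(-5) - 4)*T) = 531*((1/((-4 - 5)/(-2 - 5)) - 4)*(-15)) = 531*((1/(-9/(-7)) - 4)*(-15)) = 531*((1/(-⅐*(-9)) - 4)*(-15)) = 531*((1/(9/7) - 4)*(-15)) = 531*((1*(7/9) - 4)*(-15)) = 531*((7/9 - 4)*(-15)) = 531*(-29/9*(-15)) = 531*(145/3) = 25665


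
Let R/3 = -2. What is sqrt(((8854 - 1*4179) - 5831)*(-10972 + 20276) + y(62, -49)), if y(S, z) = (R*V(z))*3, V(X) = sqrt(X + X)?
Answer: sqrt(-10755424 - 126*I*sqrt(2)) ≈ 0.03 - 3279.5*I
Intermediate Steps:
R = -6 (R = 3*(-2) = -6)
V(X) = sqrt(2)*sqrt(X) (V(X) = sqrt(2*X) = sqrt(2)*sqrt(X))
y(S, z) = -18*sqrt(2)*sqrt(z) (y(S, z) = -6*sqrt(2)*sqrt(z)*3 = -18*sqrt(2)*sqrt(z))
sqrt(((8854 - 1*4179) - 5831)*(-10972 + 20276) + y(62, -49)) = sqrt(((8854 - 1*4179) - 5831)*(-10972 + 20276) - 18*sqrt(2)*sqrt(-49)) = sqrt(((8854 - 4179) - 5831)*9304 - 18*sqrt(2)*7*I) = sqrt((4675 - 5831)*9304 - 126*I*sqrt(2)) = sqrt(-1156*9304 - 126*I*sqrt(2)) = sqrt(-10755424 - 126*I*sqrt(2))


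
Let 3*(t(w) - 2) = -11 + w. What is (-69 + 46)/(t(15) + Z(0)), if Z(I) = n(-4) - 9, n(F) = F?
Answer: 69/29 ≈ 2.3793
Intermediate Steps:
Z(I) = -13 (Z(I) = -4 - 9 = -13)
t(w) = -5/3 + w/3 (t(w) = 2 + (-11 + w)/3 = 2 + (-11/3 + w/3) = -5/3 + w/3)
(-69 + 46)/(t(15) + Z(0)) = (-69 + 46)/((-5/3 + (⅓)*15) - 13) = -23/((-5/3 + 5) - 13) = -23/(10/3 - 13) = -23/(-29/3) = -23*(-3/29) = 69/29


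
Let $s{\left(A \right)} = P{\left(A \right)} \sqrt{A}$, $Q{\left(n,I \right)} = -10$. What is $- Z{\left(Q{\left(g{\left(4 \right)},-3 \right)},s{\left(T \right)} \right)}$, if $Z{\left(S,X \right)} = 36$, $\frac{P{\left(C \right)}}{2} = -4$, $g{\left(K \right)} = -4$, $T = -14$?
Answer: $-36$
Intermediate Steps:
$P{\left(C \right)} = -8$ ($P{\left(C \right)} = 2 \left(-4\right) = -8$)
$s{\left(A \right)} = - 8 \sqrt{A}$
$- Z{\left(Q{\left(g{\left(4 \right)},-3 \right)},s{\left(T \right)} \right)} = \left(-1\right) 36 = -36$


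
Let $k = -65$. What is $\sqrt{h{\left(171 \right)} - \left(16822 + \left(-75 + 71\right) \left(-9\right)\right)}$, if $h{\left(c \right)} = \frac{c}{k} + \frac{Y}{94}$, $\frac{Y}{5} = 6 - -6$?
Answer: $\frac{i \sqrt{157354731235}}{3055} \approx 129.85 i$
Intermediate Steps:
$Y = 60$ ($Y = 5 \left(6 - -6\right) = 5 \left(6 + 6\right) = 5 \cdot 12 = 60$)
$h{\left(c \right)} = \frac{30}{47} - \frac{c}{65}$ ($h{\left(c \right)} = \frac{c}{-65} + \frac{60}{94} = c \left(- \frac{1}{65}\right) + 60 \cdot \frac{1}{94} = - \frac{c}{65} + \frac{30}{47} = \frac{30}{47} - \frac{c}{65}$)
$\sqrt{h{\left(171 \right)} - \left(16822 + \left(-75 + 71\right) \left(-9\right)\right)} = \sqrt{\left(\frac{30}{47} - \frac{171}{65}\right) - \left(16822 + \left(-75 + 71\right) \left(-9\right)\right)} = \sqrt{\left(\frac{30}{47} - \frac{171}{65}\right) - \left(16822 - -36\right)} = \sqrt{- \frac{6087}{3055} - 16858} = \sqrt{- \frac{51507277}{3055}} = \frac{i \sqrt{157354731235}}{3055}$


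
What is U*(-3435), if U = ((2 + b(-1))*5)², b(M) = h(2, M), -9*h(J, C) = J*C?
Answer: -11450000/27 ≈ -4.2407e+5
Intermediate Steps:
h(J, C) = -C*J/9 (h(J, C) = -J*C/9 = -C*J/9)
b(M) = -2*M/9 (b(M) = -⅑*M*2 = -2*M/9)
U = 10000/81 (U = ((2 - 2/9*(-1))*5)² = ((2 + 2/9)*5)² = ((20/9)*5)² = (100/9)² = 10000/81 ≈ 123.46)
U*(-3435) = (10000/81)*(-3435) = -11450000/27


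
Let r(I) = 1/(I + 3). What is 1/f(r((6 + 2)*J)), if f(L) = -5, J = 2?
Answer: -⅕ ≈ -0.20000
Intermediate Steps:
r(I) = 1/(3 + I)
1/f(r((6 + 2)*J)) = 1/(-5) = -⅕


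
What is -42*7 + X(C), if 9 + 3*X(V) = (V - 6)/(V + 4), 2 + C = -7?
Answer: -296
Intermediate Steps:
C = -9 (C = -2 - 7 = -9)
X(V) = -3 + (-6 + V)/(3*(4 + V)) (X(V) = -3 + ((V - 6)/(V + 4))/3 = -3 + ((-6 + V)/(4 + V))/3 = -3 + (-6 + V)/(3*(4 + V)))
-42*7 + X(C) = -42*7 + 2*(-21 - 4*(-9))/(3*(4 - 9)) = -294 + (⅔)*(-21 + 36)/(-5) = -294 + (⅔)*(-⅕)*15 = -294 - 2 = -296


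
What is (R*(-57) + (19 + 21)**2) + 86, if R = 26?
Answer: 204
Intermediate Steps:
(R*(-57) + (19 + 21)**2) + 86 = (26*(-57) + (19 + 21)**2) + 86 = (-1482 + 40**2) + 86 = (-1482 + 1600) + 86 = 118 + 86 = 204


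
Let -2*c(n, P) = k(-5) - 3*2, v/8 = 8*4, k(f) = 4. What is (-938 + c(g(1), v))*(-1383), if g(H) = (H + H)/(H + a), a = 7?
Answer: 1295871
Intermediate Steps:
v = 256 (v = 8*(8*4) = 8*32 = 256)
g(H) = 2*H/(7 + H) (g(H) = (H + H)/(H + 7) = (2*H)/(7 + H) = 2*H/(7 + H))
c(n, P) = 1 (c(n, P) = -(4 - 3*2)/2 = -(4 - 6)/2 = -½*(-2) = 1)
(-938 + c(g(1), v))*(-1383) = (-938 + 1)*(-1383) = -937*(-1383) = 1295871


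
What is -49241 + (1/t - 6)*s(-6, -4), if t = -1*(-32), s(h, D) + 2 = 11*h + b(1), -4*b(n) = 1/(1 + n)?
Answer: -12501601/256 ≈ -48834.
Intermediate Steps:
b(n) = -1/(4*(1 + n))
s(h, D) = -17/8 + 11*h (s(h, D) = -2 + (11*h - 1/(4 + 4*1)) = -2 + (11*h - 1/(4 + 4)) = -2 + (11*h - 1/8) = -2 + (-1/8 + 11*h) = -17/8 + 11*h)
t = 32
-49241 + (1/t - 6)*s(-6, -4) = -49241 + (1/32 - 6)*(-17/8 + 11*(-6)) = -49241 + (1/32 - 6)*(-17/8 - 66) = -49241 - 191/32*(-545/8) = -49241 + 104095/256 = -12501601/256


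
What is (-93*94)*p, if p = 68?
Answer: -594456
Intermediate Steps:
(-93*94)*p = -93*94*68 = -8742*68 = -594456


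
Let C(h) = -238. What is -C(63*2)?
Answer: 238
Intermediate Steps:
-C(63*2) = -1*(-238) = 238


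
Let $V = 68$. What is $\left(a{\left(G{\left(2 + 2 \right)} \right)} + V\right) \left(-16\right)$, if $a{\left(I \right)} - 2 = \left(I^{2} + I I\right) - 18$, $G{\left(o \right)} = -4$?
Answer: $-1344$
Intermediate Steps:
$a{\left(I \right)} = -16 + 2 I^{2}$ ($a{\left(I \right)} = 2 - \left(18 - I^{2} - I I\right) = 2 + \left(\left(I^{2} + I^{2}\right) - 18\right) = 2 + \left(2 I^{2} - 18\right) = 2 + \left(-18 + 2 I^{2}\right) = -16 + 2 I^{2}$)
$\left(a{\left(G{\left(2 + 2 \right)} \right)} + V\right) \left(-16\right) = \left(\left(-16 + 2 \left(-4\right)^{2}\right) + 68\right) \left(-16\right) = \left(\left(-16 + 2 \cdot 16\right) + 68\right) \left(-16\right) = \left(\left(-16 + 32\right) + 68\right) \left(-16\right) = \left(16 + 68\right) \left(-16\right) = 84 \left(-16\right) = -1344$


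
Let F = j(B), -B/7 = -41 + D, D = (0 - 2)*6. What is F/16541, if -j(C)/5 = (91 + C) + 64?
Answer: -2630/16541 ≈ -0.15900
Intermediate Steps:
D = -12 (D = -2*6 = -12)
B = 371 (B = -7*(-41 - 12) = -7*(-53) = 371)
j(C) = -775 - 5*C (j(C) = -5*((91 + C) + 64) = -5*(155 + C) = -775 - 5*C)
F = -2630 (F = -775 - 5*371 = -775 - 1855 = -2630)
F/16541 = -2630/16541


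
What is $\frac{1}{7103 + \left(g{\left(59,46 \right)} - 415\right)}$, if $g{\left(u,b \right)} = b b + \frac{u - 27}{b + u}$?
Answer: $\frac{105}{924452} \approx 0.00011358$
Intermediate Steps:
$g{\left(u,b \right)} = b^{2} + \frac{-27 + u}{b + u}$
$\frac{1}{7103 + \left(g{\left(59,46 \right)} - 415\right)} = \frac{1}{7103 - \left(415 - \frac{-27 + 59 + 46^{3} + 59 \cdot 46^{2}}{46 + 59}\right)} = \frac{1}{7103 - \left(415 - \frac{-27 + 59 + 97336 + 59 \cdot 2116}{105}\right)} = \frac{1}{7103 - \left(415 - \frac{-27 + 59 + 97336 + 124844}{105}\right)} = \frac{1}{7103 + \left(\frac{1}{105} \cdot 222212 - 415\right)} = \frac{1}{7103 + \left(\frac{222212}{105} - 415\right)} = \frac{1}{7103 + \frac{178637}{105}} = \frac{1}{\frac{924452}{105}} = \frac{105}{924452}$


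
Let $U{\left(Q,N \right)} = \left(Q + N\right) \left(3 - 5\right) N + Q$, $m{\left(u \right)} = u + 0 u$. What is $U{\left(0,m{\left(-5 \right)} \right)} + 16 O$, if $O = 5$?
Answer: $30$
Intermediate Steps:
$m{\left(u \right)} = u$ ($m{\left(u \right)} = u + 0 = u$)
$U{\left(Q,N \right)} = Q + N \left(- 2 N - 2 Q\right)$ ($U{\left(Q,N \right)} = \left(N + Q\right) \left(-2\right) N + Q = \left(- 2 N - 2 Q\right) N + Q = N \left(- 2 N - 2 Q\right) + Q = Q + N \left(- 2 N - 2 Q\right)$)
$U{\left(0,m{\left(-5 \right)} \right)} + 16 O = \left(0 - 2 \left(-5\right)^{2} - \left(-10\right) 0\right) + 16 \cdot 5 = \left(0 - 50 + 0\right) + 80 = -50 + 80 = 30$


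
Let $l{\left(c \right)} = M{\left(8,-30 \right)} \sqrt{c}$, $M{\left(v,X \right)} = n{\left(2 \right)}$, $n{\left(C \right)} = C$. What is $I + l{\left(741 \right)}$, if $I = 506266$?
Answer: $506266 + 2 \sqrt{741} \approx 5.0632 \cdot 10^{5}$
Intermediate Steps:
$M{\left(v,X \right)} = 2$
$l{\left(c \right)} = 2 \sqrt{c}$
$I + l{\left(741 \right)} = 506266 + 2 \sqrt{741}$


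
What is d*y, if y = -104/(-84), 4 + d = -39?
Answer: -1118/21 ≈ -53.238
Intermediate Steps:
d = -43 (d = -4 - 39 = -43)
y = 26/21 (y = -104*(-1/84) = 26/21 ≈ 1.2381)
d*y = -43*26/21 = -1118/21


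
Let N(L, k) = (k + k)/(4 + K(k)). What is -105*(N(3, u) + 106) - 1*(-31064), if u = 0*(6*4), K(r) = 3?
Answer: 19934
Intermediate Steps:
u = 0 (u = 0*24 = 0)
N(L, k) = 2*k/7 (N(L, k) = (k + k)/(4 + 3) = (2*k)/7 = (2*k)*(⅐) = 2*k/7)
-105*(N(3, u) + 106) - 1*(-31064) = -105*((2/7)*0 + 106) - 1*(-31064) = -105*(0 + 106) + 31064 = -105*106 + 31064 = -11130 + 31064 = 19934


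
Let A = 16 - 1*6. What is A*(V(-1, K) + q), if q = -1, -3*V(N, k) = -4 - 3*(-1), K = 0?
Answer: -20/3 ≈ -6.6667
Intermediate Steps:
V(N, k) = ⅓ (V(N, k) = -(-4 - 3*(-1))/3 = -(-4 + 3)/3 = -⅓*(-1) = ⅓)
A = 10 (A = 16 - 6 = 10)
A*(V(-1, K) + q) = 10*(⅓ - 1) = 10*(-⅔) = -20/3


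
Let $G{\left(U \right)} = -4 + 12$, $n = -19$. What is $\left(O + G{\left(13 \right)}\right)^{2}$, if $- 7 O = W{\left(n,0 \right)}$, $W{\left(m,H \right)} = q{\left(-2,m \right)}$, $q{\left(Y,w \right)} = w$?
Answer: $\frac{5625}{49} \approx 114.8$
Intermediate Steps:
$W{\left(m,H \right)} = m$
$G{\left(U \right)} = 8$
$O = \frac{19}{7}$ ($O = \left(- \frac{1}{7}\right) \left(-19\right) = \frac{19}{7} \approx 2.7143$)
$\left(O + G{\left(13 \right)}\right)^{2} = \left(\frac{19}{7} + 8\right)^{2} = \left(\frac{75}{7}\right)^{2} = \frac{5625}{49}$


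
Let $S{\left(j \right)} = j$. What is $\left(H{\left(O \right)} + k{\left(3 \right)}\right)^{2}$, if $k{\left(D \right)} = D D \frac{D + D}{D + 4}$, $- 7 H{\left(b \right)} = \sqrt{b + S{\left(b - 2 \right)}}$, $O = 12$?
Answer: $\frac{\left(54 - \sqrt{22}\right)^{2}}{49} \approx 49.621$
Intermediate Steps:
$H{\left(b \right)} = - \frac{\sqrt{-2 + 2 b}}{7}$ ($H{\left(b \right)} = - \frac{\sqrt{b + \left(b - 2\right)}}{7} = - \frac{\sqrt{b + \left(-2 + b\right)}}{7} = - \frac{\sqrt{-2 + 2 b}}{7}$)
$k{\left(D \right)} = \frac{2 D^{3}}{4 + D}$ ($k{\left(D \right)} = D^{2} \frac{2 D}{4 + D} = \frac{2 D^{3}}{4 + D}$)
$\left(H{\left(O \right)} + k{\left(3 \right)}\right)^{2} = \left(- \frac{\sqrt{-2 + 2 \cdot 12}}{7} + \frac{2 \cdot 3^{3}}{4 + 3}\right)^{2} = \left(- \frac{\sqrt{-2 + 24}}{7} + 2 \cdot 27 \cdot \frac{1}{7}\right)^{2} = \left(- \frac{\sqrt{22}}{7} + 2 \cdot 27 \cdot \frac{1}{7}\right)^{2} = \left(- \frac{\sqrt{22}}{7} + \frac{54}{7}\right)^{2} = \left(\frac{54}{7} - \frac{\sqrt{22}}{7}\right)^{2}$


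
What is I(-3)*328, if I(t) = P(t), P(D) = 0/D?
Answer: 0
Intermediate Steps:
P(D) = 0
I(t) = 0
I(-3)*328 = 0*328 = 0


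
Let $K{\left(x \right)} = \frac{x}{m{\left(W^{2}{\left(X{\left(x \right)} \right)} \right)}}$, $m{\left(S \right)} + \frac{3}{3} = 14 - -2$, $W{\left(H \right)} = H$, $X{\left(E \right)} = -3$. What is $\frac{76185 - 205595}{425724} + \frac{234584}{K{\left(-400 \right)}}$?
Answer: $- \frac{4681476082}{532155} \approx -8797.2$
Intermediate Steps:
$m{\left(S \right)} = 15$ ($m{\left(S \right)} = -1 + \left(14 - -2\right) = -1 + \left(14 + 2\right) = -1 + 16 = 15$)
$K{\left(x \right)} = \frac{x}{15}$
$\frac{76185 - 205595}{425724} + \frac{234584}{K{\left(-400 \right)}} = \frac{76185 - 205595}{425724} + \frac{234584}{\frac{1}{15} \left(-400\right)} = \left(-129410\right) \frac{1}{425724} + \frac{234584}{- \frac{80}{3}} = - \frac{64705}{212862} + 234584 \left(- \frac{3}{80}\right) = - \frac{64705}{212862} - \frac{87969}{10} = - \frac{4681476082}{532155}$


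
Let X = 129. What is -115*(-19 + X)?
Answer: -12650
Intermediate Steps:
-115*(-19 + X) = -115*(-19 + 129) = -115*110 = -12650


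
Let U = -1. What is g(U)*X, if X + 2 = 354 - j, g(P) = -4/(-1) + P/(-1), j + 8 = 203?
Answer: 785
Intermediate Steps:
j = 195 (j = -8 + 203 = 195)
g(P) = 4 - P (g(P) = -4*(-1) + P*(-1) = 4 - P)
X = 157 (X = -2 + (354 - 1*195) = -2 + (354 - 195) = -2 + 159 = 157)
g(U)*X = (4 - 1*(-1))*157 = (4 + 1)*157 = 5*157 = 785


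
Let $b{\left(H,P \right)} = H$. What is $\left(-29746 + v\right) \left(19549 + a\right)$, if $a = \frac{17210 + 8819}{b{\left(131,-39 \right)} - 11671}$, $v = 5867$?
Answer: $- \frac{5386372442849}{11540} \approx -4.6676 \cdot 10^{8}$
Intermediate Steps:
$a = - \frac{26029}{11540}$ ($a = \frac{17210 + 8819}{131 - 11671} = \frac{26029}{-11540} = 26029 \left(- \frac{1}{11540}\right) = - \frac{26029}{11540} \approx -2.2555$)
$\left(-29746 + v\right) \left(19549 + a\right) = \left(-29746 + 5867\right) \left(19549 - \frac{26029}{11540}\right) = \left(-23879\right) \frac{225569431}{11540} = - \frac{5386372442849}{11540}$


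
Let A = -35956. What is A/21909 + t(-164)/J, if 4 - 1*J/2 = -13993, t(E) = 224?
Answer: -500822324/306660273 ≈ -1.6332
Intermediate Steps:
J = 27994 (J = 8 - 2*(-13993) = 8 + 27986 = 27994)
A/21909 + t(-164)/J = -35956/21909 + 224/27994 = -35956*1/21909 + 224*(1/27994) = -35956/21909 + 112/13997 = -500822324/306660273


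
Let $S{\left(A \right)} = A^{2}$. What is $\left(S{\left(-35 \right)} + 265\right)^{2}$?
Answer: $2220100$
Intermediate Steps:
$\left(S{\left(-35 \right)} + 265\right)^{2} = \left(\left(-35\right)^{2} + 265\right)^{2} = \left(1225 + 265\right)^{2} = 1490^{2} = 2220100$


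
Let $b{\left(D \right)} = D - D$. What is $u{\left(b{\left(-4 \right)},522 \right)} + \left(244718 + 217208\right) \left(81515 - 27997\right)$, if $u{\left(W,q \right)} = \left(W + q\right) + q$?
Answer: $24721356712$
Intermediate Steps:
$b{\left(D \right)} = 0$
$u{\left(W,q \right)} = W + 2 q$
$u{\left(b{\left(-4 \right)},522 \right)} + \left(244718 + 217208\right) \left(81515 - 27997\right) = \left(0 + 2 \cdot 522\right) + \left(244718 + 217208\right) \left(81515 - 27997\right) = \left(0 + 1044\right) + 461926 \cdot 53518 = 1044 + 24721355668 = 24721356712$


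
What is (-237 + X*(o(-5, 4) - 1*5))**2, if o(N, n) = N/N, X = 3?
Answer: 62001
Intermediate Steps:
o(N, n) = 1
(-237 + X*(o(-5, 4) - 1*5))**2 = (-237 + 3*(1 - 1*5))**2 = (-237 + 3*(1 - 5))**2 = (-237 + 3*(-4))**2 = (-237 - 12)**2 = (-249)**2 = 62001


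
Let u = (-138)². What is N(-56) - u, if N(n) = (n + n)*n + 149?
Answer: -12623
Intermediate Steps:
N(n) = 149 + 2*n² (N(n) = (2*n)*n + 149 = 2*n² + 149 = 149 + 2*n²)
u = 19044
N(-56) - u = (149 + 2*(-56)²) - 1*19044 = (149 + 2*3136) - 19044 = (149 + 6272) - 19044 = 6421 - 19044 = -12623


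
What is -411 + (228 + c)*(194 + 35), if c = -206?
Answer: 4627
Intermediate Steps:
-411 + (228 + c)*(194 + 35) = -411 + (228 - 206)*(194 + 35) = -411 + 22*229 = -411 + 5038 = 4627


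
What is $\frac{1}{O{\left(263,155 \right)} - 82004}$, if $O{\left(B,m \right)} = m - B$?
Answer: $- \frac{1}{82112} \approx -1.2178 \cdot 10^{-5}$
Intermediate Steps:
$\frac{1}{O{\left(263,155 \right)} - 82004} = \frac{1}{\left(155 - 263\right) - 82004} = \frac{1}{-108 - 82004} = \frac{1}{-82112} = - \frac{1}{82112}$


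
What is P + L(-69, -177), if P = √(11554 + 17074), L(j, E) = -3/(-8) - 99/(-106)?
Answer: 555/424 + 2*√7157 ≈ 170.51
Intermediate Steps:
L(j, E) = 555/424 (L(j, E) = -3*(-⅛) - 99*(-1/106) = 3/8 + 99/106 = 555/424)
P = 2*√7157 (P = √28628 = 2*√7157 ≈ 169.20)
P + L(-69, -177) = 2*√7157 + 555/424 = 555/424 + 2*√7157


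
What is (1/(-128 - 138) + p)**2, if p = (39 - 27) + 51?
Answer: 280797049/70756 ≈ 3968.5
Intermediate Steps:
p = 63 (p = 12 + 51 = 63)
(1/(-128 - 138) + p)**2 = (1/(-128 - 138) + 63)**2 = (1/(-266) + 63)**2 = (-1/266 + 63)**2 = (16757/266)**2 = 280797049/70756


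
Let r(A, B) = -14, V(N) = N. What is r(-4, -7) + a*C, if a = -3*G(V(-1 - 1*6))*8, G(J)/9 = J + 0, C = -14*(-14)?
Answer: 296338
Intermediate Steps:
C = 196 (C = -1*(-196) = 196)
G(J) = 9*J (G(J) = 9*(J + 0) = 9*J)
a = 1512 (a = -27*(-1 - 1*6)*8 = -27*(-1 - 6)*8 = -27*(-7)*8 = -3*(-63)*8 = 189*8 = 1512)
r(-4, -7) + a*C = -14 + 1512*196 = -14 + 296352 = 296338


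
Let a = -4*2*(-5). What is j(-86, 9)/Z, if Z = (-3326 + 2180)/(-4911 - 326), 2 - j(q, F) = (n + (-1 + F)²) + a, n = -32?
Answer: -183295/573 ≈ -319.89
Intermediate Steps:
a = 40 (a = -8*(-5) = 40)
j(q, F) = -6 - (-1 + F)² (j(q, F) = 2 - ((-32 + (-1 + F)²) + 40) = 2 - (8 + (-1 + F)²) = 2 + (-8 - (-1 + F)²) = -6 - (-1 + F)²)
Z = 1146/5237 (Z = -1146/(-5237) = -1146*(-1/5237) = 1146/5237 ≈ 0.21883)
j(-86, 9)/Z = (-6 - (-1 + 9)²)/(1146/5237) = (-6 - 1*8²)*(5237/1146) = (-6 - 1*64)*(5237/1146) = (-6 - 64)*(5237/1146) = -70*5237/1146 = -183295/573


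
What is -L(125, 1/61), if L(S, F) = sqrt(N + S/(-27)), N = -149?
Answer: -2*I*sqrt(3111)/9 ≈ -12.395*I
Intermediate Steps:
L(S, F) = sqrt(-149 - S/27) (L(S, F) = sqrt(-149 + S/(-27)) = sqrt(-149 + S*(-1/27)) = sqrt(-149 - S/27))
-L(125, 1/61) = -sqrt(-12069 - 3*125)/9 = -sqrt(-12069 - 375)/9 = -sqrt(-12444)/9 = -2*I*sqrt(3111)/9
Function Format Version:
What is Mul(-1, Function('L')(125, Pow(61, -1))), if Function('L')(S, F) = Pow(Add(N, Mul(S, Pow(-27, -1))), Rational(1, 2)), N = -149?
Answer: Mul(Rational(-2, 9), I, Pow(3111, Rational(1, 2))) ≈ Mul(-12.395, I)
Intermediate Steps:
Function('L')(S, F) = Pow(Add(-149, Mul(Rational(-1, 27), S)), Rational(1, 2)) (Function('L')(S, F) = Pow(Add(-149, Mul(S, Pow(-27, -1))), Rational(1, 2)) = Pow(Add(-149, Mul(S, Rational(-1, 27))), Rational(1, 2)) = Pow(Add(-149, Mul(Rational(-1, 27), S)), Rational(1, 2)))
Mul(-1, Function('L')(125, Pow(61, -1))) = Mul(-1, Mul(Rational(1, 9), Pow(Add(-12069, Mul(-3, 125)), Rational(1, 2)))) = Mul(-1, Mul(Rational(1, 9), Pow(Add(-12069, -375), Rational(1, 2)))) = Mul(-1, Mul(Rational(1, 9), Pow(-12444, Rational(1, 2)))) = Mul(-1, Mul(Rational(1, 9), Mul(2, I, Pow(3111, Rational(1, 2))))) = Mul(-1, Mul(Rational(2, 9), I, Pow(3111, Rational(1, 2)))) = Mul(Rational(-2, 9), I, Pow(3111, Rational(1, 2)))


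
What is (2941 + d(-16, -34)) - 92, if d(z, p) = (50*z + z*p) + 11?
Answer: 2604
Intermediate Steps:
d(z, p) = 11 + 50*z + p*z (d(z, p) = (50*z + p*z) + 11 = 11 + 50*z + p*z)
(2941 + d(-16, -34)) - 92 = (2941 + (11 + 50*(-16) - 34*(-16))) - 92 = (2941 + (11 - 800 + 544)) - 92 = (2941 - 245) - 92 = 2696 - 92 = 2604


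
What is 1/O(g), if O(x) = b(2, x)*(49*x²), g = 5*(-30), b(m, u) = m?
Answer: 1/2205000 ≈ 4.5351e-7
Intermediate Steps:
g = -150
O(x) = 98*x² (O(x) = 2*(49*x²) = 98*x²)
1/O(g) = 1/(98*(-150)²) = 1/(98*22500) = 1/2205000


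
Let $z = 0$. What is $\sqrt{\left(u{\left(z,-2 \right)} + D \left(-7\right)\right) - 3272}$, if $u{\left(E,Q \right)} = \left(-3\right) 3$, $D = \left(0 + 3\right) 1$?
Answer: $i \sqrt{3302} \approx 57.463 i$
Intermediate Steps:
$D = 3$ ($D = 3 \cdot 1 = 3$)
$u{\left(E,Q \right)} = -9$
$\sqrt{\left(u{\left(z,-2 \right)} + D \left(-7\right)\right) - 3272} = \sqrt{\left(-9 + 3 \left(-7\right)\right) - 3272} = \sqrt{\left(-9 - 21\right) - 3272} = \sqrt{-30 - 3272} = \sqrt{-3302} = i \sqrt{3302}$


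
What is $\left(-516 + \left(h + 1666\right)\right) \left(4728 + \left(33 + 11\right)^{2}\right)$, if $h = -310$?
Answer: $5597760$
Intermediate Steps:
$\left(-516 + \left(h + 1666\right)\right) \left(4728 + \left(33 + 11\right)^{2}\right) = \left(-516 + \left(-310 + 1666\right)\right) \left(4728 + \left(33 + 11\right)^{2}\right) = \left(-516 + 1356\right) \left(4728 + 44^{2}\right) = 840 \left(4728 + 1936\right) = 840 \cdot 6664 = 5597760$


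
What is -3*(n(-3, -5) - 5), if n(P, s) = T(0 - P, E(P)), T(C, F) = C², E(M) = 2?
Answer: -12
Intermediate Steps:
n(P, s) = P² (n(P, s) = (0 - P)² = (-P)² = P²)
-3*(n(-3, -5) - 5) = -3*((-3)² - 5) = -3*(9 - 5) = -3*4 = -12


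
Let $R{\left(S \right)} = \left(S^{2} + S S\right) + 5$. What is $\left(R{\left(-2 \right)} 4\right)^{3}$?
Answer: $140608$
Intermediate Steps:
$R{\left(S \right)} = 5 + 2 S^{2}$ ($R{\left(S \right)} = \left(S^{2} + S^{2}\right) + 5 = 2 S^{2} + 5 = 5 + 2 S^{2}$)
$\left(R{\left(-2 \right)} 4\right)^{3} = \left(\left(5 + 2 \left(-2\right)^{2}\right) 4\right)^{3} = \left(\left(5 + 2 \cdot 4\right) 4\right)^{3} = \left(\left(5 + 8\right) 4\right)^{3} = \left(13 \cdot 4\right)^{3} = 52^{3} = 140608$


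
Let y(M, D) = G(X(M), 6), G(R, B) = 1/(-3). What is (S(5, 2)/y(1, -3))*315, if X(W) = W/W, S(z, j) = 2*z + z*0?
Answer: -9450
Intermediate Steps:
S(z, j) = 2*z (S(z, j) = 2*z + 0 = 2*z)
X(W) = 1
G(R, B) = -⅓
y(M, D) = -⅓
(S(5, 2)/y(1, -3))*315 = ((2*5)/(-⅓))*315 = (10*(-3))*315 = -30*315 = -9450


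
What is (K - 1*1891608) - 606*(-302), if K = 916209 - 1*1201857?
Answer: -1994244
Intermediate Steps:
K = -285648 (K = 916209 - 1201857 = -285648)
(K - 1*1891608) - 606*(-302) = (-285648 - 1*1891608) - 606*(-302) = (-285648 - 1891608) - 1*(-183012) = -2177256 + 183012 = -1994244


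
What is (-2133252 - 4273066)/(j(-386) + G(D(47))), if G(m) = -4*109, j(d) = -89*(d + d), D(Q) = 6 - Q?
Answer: -3203159/34136 ≈ -93.835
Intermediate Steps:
j(d) = -178*d (j(d) = -89*2*d = -178*d)
G(m) = -436
(-2133252 - 4273066)/(j(-386) + G(D(47))) = (-2133252 - 4273066)/(-178*(-386) - 436) = -6406318/(68708 - 436) = -6406318/68272 = -6406318*1/68272 = -3203159/34136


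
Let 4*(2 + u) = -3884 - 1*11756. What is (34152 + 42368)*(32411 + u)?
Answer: 2180743480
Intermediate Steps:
u = -3912 (u = -2 + (-3884 - 1*11756)/4 = -2 + (-3884 - 11756)/4 = -2 + (¼)*(-15640) = -2 - 3910 = -3912)
(34152 + 42368)*(32411 + u) = (34152 + 42368)*(32411 - 3912) = 76520*28499 = 2180743480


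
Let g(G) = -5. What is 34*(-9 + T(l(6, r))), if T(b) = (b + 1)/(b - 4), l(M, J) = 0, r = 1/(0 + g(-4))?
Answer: -629/2 ≈ -314.50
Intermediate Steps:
r = -⅕ (r = 1/(0 - 5) = 1/(-5) = -⅕ ≈ -0.20000)
T(b) = (1 + b)/(-4 + b)
34*(-9 + T(l(6, r))) = 34*(-9 + (1 + 0)/(-4 + 0)) = 34*(-9 + 1/(-4)) = 34*(-9 - ¼*1) = 34*(-9 - ¼) = 34*(-37/4) = -629/2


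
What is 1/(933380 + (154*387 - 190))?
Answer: 1/992788 ≈ 1.0073e-6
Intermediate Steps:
1/(933380 + (154*387 - 190)) = 1/(933380 + (59598 - 190)) = 1/(933380 + 59408) = 1/992788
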